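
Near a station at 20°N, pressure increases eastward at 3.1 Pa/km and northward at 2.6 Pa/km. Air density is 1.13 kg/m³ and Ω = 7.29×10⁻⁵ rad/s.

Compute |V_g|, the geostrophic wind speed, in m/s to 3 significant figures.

71.8 m/s

Coriolis parameter at 20°N:
f = 2Ω sin φ = 2 × 7.29×10⁻⁵ × sin 20° = 4.99×10⁻⁵ s⁻¹
Component geostrophic relations (x east, y north):
u_g = −(1/(fρ)) ∂P/∂y,  v_g = (1/(fρ)) ∂P/∂x
u_g = −(2.6×10⁻³)/(4.99×10⁻⁵ × 1.13) = −46.1 m/s;  v_g = (3.1×10⁻³)/(4.99×10⁻⁵ × 1.13) = 55.0 m/s
|V_g| = √(u_g² + v_g²) = 71.8 m/s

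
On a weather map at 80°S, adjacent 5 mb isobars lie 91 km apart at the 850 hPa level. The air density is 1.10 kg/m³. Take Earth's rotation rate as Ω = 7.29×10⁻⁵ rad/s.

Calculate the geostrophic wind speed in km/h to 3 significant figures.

Coriolis parameter at 80°S:
f = 2Ω sin φ = 2 × 7.29×10⁻⁵ × sin 80° = 1.44×10⁻⁴ s⁻¹
Pressure gradient: |∂P/∂n| = 500 Pa / 91000 m = 5.49×10⁻³ Pa/m
Geostrophic balance (pressure-gradient force = Coriolis force):
V_g = (1/(fρ)) |∂P/∂n| = 5.49×10⁻³ / (1.44×10⁻⁴ × 1.10) = 34.8 m/s
Converting: 34.8 m/s × 3.6 = 125 km/h

125 km/h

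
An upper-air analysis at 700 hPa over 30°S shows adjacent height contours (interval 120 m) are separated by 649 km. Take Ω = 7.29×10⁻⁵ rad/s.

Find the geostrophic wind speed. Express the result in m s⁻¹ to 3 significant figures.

24.9 m s⁻¹

Coriolis parameter at 30°S:
f = 2Ω sin φ = 2 × 7.29×10⁻⁵ × sin 30° = 7.29×10⁻⁵ s⁻¹
Height gradient: |∂Z/∂n| = 120 m / 649000 m = 1.85×10⁻⁴
On a pressure surface, geostrophic balance gives V_g = (g/f)|∂Z/∂n|:
V_g = 9.81 × 1.85×10⁻⁴ / 7.29×10⁻⁵ = 24.9 m/s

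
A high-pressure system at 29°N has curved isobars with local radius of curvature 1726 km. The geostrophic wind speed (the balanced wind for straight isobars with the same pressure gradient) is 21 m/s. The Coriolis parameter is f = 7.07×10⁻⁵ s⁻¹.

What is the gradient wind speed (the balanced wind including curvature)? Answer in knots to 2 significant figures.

52 knots

Around a high, pressure-gradient force acts outward with centrifugal, so Coriolis balances both:
fV = (1/ρ)|∂P/∂n| + V²/R  →  V² − fR·V + fR·V_g = 0
With fR = 7.07×10⁻⁵ × 1726×10³ m = 122 m/s:
V = [fR − √((fR)² − 4 fR V_g)]/2 = [122 − √(122² − 4×122×21)]/2 = 27 m/s
Supergeostrophic (V > V_g = 21 m/s), as expected around a high.
Converting: 27 m/s × 1.944 = 52 knots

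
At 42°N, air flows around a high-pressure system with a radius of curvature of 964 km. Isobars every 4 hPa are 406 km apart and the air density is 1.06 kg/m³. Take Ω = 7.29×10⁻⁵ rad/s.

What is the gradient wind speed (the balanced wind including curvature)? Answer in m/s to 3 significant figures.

10.8 m/s

Coriolis parameter at 42°N:
f = 2Ω sin φ = 2 × 7.29×10⁻⁵ × sin 42° = 9.76×10⁻⁵ s⁻¹
Pressure gradient: |∂P/∂n| = 400 Pa / 406000 m = 9.85×10⁻⁴ Pa/m
Geostrophic speed: V_g = |∂P/∂n|/(fρ) = 9.85×10⁻⁴/(9.76×10⁻⁵ × 1.06) = 9.53 m/s
Around a high, pressure-gradient force acts outward with centrifugal, so Coriolis balances both:
fV = (1/ρ)|∂P/∂n| + V²/R  →  V² − fR·V + fR·V_g = 0
With fR = 9.76×10⁻⁵ × 964×10³ m = 94.0 m/s:
V = [fR − √((fR)² − 4 fR V_g)]/2 = [94.0 − √(94.0² − 4×94.0×9.53)]/2 = 10.8 m/s
Supergeostrophic (V > V_g = 9.53 m/s), as expected around a high.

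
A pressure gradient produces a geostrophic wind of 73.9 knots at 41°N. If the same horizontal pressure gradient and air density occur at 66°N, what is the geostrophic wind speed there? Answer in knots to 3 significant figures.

53.1 knots

With the same pressure gradient and density, V_g ∝ 1/f ∝ 1/sin φ.
V₂ = V₁ · sin φ₁ / sin φ₂ = 73.9 × sin 41° / sin 66°
V₂ = 73.9 × 0.6561/0.9135 = 53.1 knots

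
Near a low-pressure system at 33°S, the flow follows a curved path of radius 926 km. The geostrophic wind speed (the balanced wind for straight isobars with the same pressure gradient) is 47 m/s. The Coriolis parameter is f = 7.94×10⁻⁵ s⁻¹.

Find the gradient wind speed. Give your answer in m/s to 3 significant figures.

32.6 m/s

Around a low, centrifugal force acts outward with Coriolis, so pressure-gradient force balances both:
(1/ρ)|∂P/∂n| = fV + V²/R  →  V² + fR·V − fR·V_g = 0
With fR = 7.94×10⁻⁵ × 926×10³ m = 73.5 m/s:
V = [−fR + √((fR)² + 4 fR V_g)]/2 = [−73.5 + √(73.5² + 4×73.5×47)]/2 = 32.6 m/s
Subgeostrophic (V < V_g = 47 m/s), as expected around a low.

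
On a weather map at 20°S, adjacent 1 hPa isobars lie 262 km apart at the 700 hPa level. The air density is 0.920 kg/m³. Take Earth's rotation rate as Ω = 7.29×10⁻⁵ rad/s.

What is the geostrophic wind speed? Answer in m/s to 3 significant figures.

8.32 m/s

Coriolis parameter at 20°S:
f = 2Ω sin φ = 2 × 7.29×10⁻⁵ × sin 20° = 4.99×10⁻⁵ s⁻¹
Pressure gradient: |∂P/∂n| = 100 Pa / 262000 m = 3.82×10⁻⁴ Pa/m
Geostrophic balance (pressure-gradient force = Coriolis force):
V_g = (1/(fρ)) |∂P/∂n| = 3.82×10⁻⁴ / (4.99×10⁻⁵ × 0.920) = 8.32 m/s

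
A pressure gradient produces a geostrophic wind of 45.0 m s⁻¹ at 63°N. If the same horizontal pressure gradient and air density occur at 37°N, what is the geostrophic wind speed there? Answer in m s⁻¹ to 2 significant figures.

67 m s⁻¹

With the same pressure gradient and density, V_g ∝ 1/f ∝ 1/sin φ.
V₂ = V₁ · sin φ₁ / sin φ₂ = 45.0 × sin 63° / sin 37°
V₂ = 45.0 × 0.8910/0.6018 = 67 m s⁻¹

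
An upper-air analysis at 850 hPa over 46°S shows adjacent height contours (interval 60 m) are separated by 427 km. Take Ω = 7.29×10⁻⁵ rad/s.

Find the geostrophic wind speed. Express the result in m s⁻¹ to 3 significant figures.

13.1 m s⁻¹

Coriolis parameter at 46°S:
f = 2Ω sin φ = 2 × 7.29×10⁻⁵ × sin 46° = 1.05×10⁻⁴ s⁻¹
Height gradient: |∂Z/∂n| = 60 m / 427000 m = 1.41×10⁻⁴
On a pressure surface, geostrophic balance gives V_g = (g/f)|∂Z/∂n|:
V_g = 9.81 × 1.41×10⁻⁴ / 1.05×10⁻⁴ = 13.1 m/s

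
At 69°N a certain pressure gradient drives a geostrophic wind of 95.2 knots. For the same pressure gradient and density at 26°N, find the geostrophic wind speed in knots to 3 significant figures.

203 knots

With the same pressure gradient and density, V_g ∝ 1/f ∝ 1/sin φ.
V₂ = V₁ · sin φ₁ / sin φ₂ = 95.2 × sin 69° / sin 26°
V₂ = 95.2 × 0.9336/0.4384 = 203 knots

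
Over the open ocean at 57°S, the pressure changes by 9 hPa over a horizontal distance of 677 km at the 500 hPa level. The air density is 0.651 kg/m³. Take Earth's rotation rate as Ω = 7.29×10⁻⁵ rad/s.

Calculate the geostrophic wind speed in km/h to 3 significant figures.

60.1 km/h

Coriolis parameter at 57°S:
f = 2Ω sin φ = 2 × 7.29×10⁻⁵ × sin 57° = 1.22×10⁻⁴ s⁻¹
Pressure gradient: |∂P/∂n| = 900 Pa / 677000 m = 1.33×10⁻³ Pa/m
Geostrophic balance (pressure-gradient force = Coriolis force):
V_g = (1/(fρ)) |∂P/∂n| = 1.33×10⁻³ / (1.22×10⁻⁴ × 0.651) = 16.7 m/s
Converting: 16.7 m/s × 3.6 = 60.1 km/h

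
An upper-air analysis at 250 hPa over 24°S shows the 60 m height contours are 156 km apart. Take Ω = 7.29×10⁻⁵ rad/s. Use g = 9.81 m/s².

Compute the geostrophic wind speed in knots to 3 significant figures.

Coriolis parameter at 24°S:
f = 2Ω sin φ = 2 × 7.29×10⁻⁵ × sin 24° = 5.93×10⁻⁵ s⁻¹
Height gradient: |∂Z/∂n| = 60 m / 156000 m = 3.85×10⁻⁴
On a pressure surface, geostrophic balance gives V_g = (g/f)|∂Z/∂n|:
V_g = 9.81 × 3.85×10⁻⁴ / 5.93×10⁻⁵ = 63.6 m/s
Converting: 63.6 m/s × 1.944 = 124 knots

124 knots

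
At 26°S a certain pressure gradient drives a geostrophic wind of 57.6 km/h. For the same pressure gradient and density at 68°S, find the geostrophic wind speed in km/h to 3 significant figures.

With the same pressure gradient and density, V_g ∝ 1/f ∝ 1/sin φ.
V₂ = V₁ · sin φ₁ / sin φ₂ = 57.6 × sin 26° / sin 68°
V₂ = 57.6 × 0.4384/0.9272 = 27.2 km/h

27.2 km/h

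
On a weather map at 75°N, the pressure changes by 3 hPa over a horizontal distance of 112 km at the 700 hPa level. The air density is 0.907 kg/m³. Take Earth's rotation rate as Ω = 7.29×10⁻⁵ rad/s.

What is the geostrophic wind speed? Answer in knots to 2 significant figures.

41 knots

Coriolis parameter at 75°N:
f = 2Ω sin φ = 2 × 7.29×10⁻⁵ × sin 75° = 1.41×10⁻⁴ s⁻¹
Pressure gradient: |∂P/∂n| = 300 Pa / 112000 m = 2.68×10⁻³ Pa/m
Geostrophic balance (pressure-gradient force = Coriolis force):
V_g = (1/(fρ)) |∂P/∂n| = 2.68×10⁻³ / (1.41×10⁻⁴ × 0.907) = 21.0 m/s
Converting: 21.0 m/s × 1.944 = 41 knots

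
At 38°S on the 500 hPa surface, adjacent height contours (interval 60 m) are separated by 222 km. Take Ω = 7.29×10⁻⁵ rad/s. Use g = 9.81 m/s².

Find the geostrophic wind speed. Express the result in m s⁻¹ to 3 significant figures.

Coriolis parameter at 38°S:
f = 2Ω sin φ = 2 × 7.29×10⁻⁵ × sin 38° = 8.98×10⁻⁵ s⁻¹
Height gradient: |∂Z/∂n| = 60 m / 222000 m = 2.70×10⁻⁴
On a pressure surface, geostrophic balance gives V_g = (g/f)|∂Z/∂n|:
V_g = 9.81 × 2.70×10⁻⁴ / 8.98×10⁻⁵ = 29.5 m/s

29.5 m s⁻¹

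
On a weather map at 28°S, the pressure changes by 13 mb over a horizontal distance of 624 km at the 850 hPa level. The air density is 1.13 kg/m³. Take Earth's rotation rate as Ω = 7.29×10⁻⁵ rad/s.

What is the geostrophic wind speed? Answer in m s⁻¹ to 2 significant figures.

Coriolis parameter at 28°S:
f = 2Ω sin φ = 2 × 7.29×10⁻⁵ × sin 28° = 6.84×10⁻⁵ s⁻¹
Pressure gradient: |∂P/∂n| = 1300 Pa / 624000 m = 2.08×10⁻³ Pa/m
Geostrophic balance (pressure-gradient force = Coriolis force):
V_g = (1/(fρ)) |∂P/∂n| = 2.08×10⁻³ / (6.84×10⁻⁵ × 1.13) = 26.9 m/s

27 m s⁻¹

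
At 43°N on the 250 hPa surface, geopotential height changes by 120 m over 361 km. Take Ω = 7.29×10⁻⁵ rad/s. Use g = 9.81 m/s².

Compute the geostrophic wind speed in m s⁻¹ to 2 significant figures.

33 m s⁻¹

Coriolis parameter at 43°N:
f = 2Ω sin φ = 2 × 7.29×10⁻⁵ × sin 43° = 9.94×10⁻⁵ s⁻¹
Height gradient: |∂Z/∂n| = 120 m / 361000 m = 3.32×10⁻⁴
On a pressure surface, geostrophic balance gives V_g = (g/f)|∂Z/∂n|:
V_g = 9.81 × 3.32×10⁻⁴ / 9.94×10⁻⁵ = 32.8 m/s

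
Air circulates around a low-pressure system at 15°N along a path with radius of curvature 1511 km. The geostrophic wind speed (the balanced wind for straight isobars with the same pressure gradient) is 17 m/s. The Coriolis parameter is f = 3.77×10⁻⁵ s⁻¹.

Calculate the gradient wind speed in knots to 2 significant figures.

Around a low, centrifugal force acts outward with Coriolis, so pressure-gradient force balances both:
(1/ρ)|∂P/∂n| = fV + V²/R  →  V² + fR·V − fR·V_g = 0
With fR = 3.77×10⁻⁵ × 1511×10³ m = 57.0 m/s:
V = [−fR + √((fR)² + 4 fR V_g)]/2 = [−57.0 + √(57.0² + 4×57.0×17)]/2 = 13.7 m/s
Subgeostrophic (V < V_g = 17 m/s), as expected around a low.
Converting: 13.7 m/s × 1.944 = 27 knots

27 knots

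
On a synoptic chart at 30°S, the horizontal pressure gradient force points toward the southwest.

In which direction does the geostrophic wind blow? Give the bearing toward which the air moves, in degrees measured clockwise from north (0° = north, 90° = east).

The pressure-gradient force points toward the southwest (bearing 225°).
Geostrophic balance: in the Southern Hemisphere the Coriolis force deflects motion to the left, so the geostrophic wind blows 90° to the left of the pressure-gradient force (low pressure on the right).
Rotating 225° by 90° counterclockwise gives 135° — the wind blows toward the southeast.

135°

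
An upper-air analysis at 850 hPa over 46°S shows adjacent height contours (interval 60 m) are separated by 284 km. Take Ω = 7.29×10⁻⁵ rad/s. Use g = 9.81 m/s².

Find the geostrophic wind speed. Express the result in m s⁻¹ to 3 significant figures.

19.8 m s⁻¹

Coriolis parameter at 46°S:
f = 2Ω sin φ = 2 × 7.29×10⁻⁵ × sin 46° = 1.05×10⁻⁴ s⁻¹
Height gradient: |∂Z/∂n| = 60 m / 284000 m = 2.11×10⁻⁴
On a pressure surface, geostrophic balance gives V_g = (g/f)|∂Z/∂n|:
V_g = 9.81 × 2.11×10⁻⁴ / 1.05×10⁻⁴ = 19.8 m/s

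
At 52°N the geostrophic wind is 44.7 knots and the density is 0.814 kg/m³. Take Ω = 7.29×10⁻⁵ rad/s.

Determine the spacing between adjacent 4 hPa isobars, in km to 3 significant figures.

186 km

Coriolis parameter at 52°N:
f = 2Ω sin φ = 2 × 7.29×10⁻⁵ × sin 52° = 1.15×10⁻⁴ s⁻¹
Wind speed in SI: 44.7 knots = 23.0 m/s
Geostrophic balance rearranged: |∂P/∂n| = f ρ V_g
|∂P/∂n| = 1.15×10⁻⁴ × 0.814 × 23.0 = 2.15×10⁻³ Pa/m
Isobar spacing: Δn = ΔP/|∂P/∂n| = 400 Pa / 2.15×10⁻³ Pa/m = 185995 m ≈ 186 km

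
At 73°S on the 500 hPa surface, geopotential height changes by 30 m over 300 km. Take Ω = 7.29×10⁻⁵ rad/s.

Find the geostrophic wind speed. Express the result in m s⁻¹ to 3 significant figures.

7.04 m s⁻¹

Coriolis parameter at 73°S:
f = 2Ω sin φ = 2 × 7.29×10⁻⁵ × sin 73° = 1.39×10⁻⁴ s⁻¹
Height gradient: |∂Z/∂n| = 30 m / 300000 m = 1.00×10⁻⁴
On a pressure surface, geostrophic balance gives V_g = (g/f)|∂Z/∂n|:
V_g = 9.81 × 1.00×10⁻⁴ / 1.39×10⁻⁴ = 7.04 m/s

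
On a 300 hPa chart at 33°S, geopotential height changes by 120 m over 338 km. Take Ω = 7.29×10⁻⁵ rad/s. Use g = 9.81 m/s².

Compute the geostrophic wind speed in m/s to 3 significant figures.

43.9 m/s

Coriolis parameter at 33°S:
f = 2Ω sin φ = 2 × 7.29×10⁻⁵ × sin 33° = 7.94×10⁻⁵ s⁻¹
Height gradient: |∂Z/∂n| = 120 m / 338000 m = 3.55×10⁻⁴
On a pressure surface, geostrophic balance gives V_g = (g/f)|∂Z/∂n|:
V_g = 9.81 × 3.55×10⁻⁴ / 7.94×10⁻⁵ = 43.9 m/s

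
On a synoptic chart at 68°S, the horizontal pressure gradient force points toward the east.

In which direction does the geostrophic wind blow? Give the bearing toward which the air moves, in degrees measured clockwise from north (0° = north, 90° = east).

000°

The pressure-gradient force points toward the east (bearing 090°).
Geostrophic balance: in the Southern Hemisphere the Coriolis force deflects motion to the left, so the geostrophic wind blows 90° to the left of the pressure-gradient force (low pressure on the right).
Rotating 090° by 90° counterclockwise gives 000° — the wind blows toward the north.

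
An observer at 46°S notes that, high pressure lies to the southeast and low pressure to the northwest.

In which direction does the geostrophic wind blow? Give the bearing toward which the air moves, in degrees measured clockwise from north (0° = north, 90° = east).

225°

The pressure-gradient force points toward the northwest (bearing 315°).
Geostrophic balance: in the Southern Hemisphere the Coriolis force deflects motion to the left, so the geostrophic wind blows 90° to the left of the pressure-gradient force (low pressure on the right).
Rotating 315° by 90° counterclockwise gives 225° — the wind blows toward the southwest.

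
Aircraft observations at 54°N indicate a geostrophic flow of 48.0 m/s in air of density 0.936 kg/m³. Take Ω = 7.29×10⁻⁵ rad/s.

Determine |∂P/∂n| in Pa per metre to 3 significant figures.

Coriolis parameter at 54°N:
f = 2Ω sin φ = 2 × 7.29×10⁻⁵ × sin 54° = 1.18×10⁻⁴ s⁻¹
Geostrophic balance rearranged: |∂P/∂n| = f ρ V_g
|∂P/∂n| = 1.18×10⁻⁴ × 0.936 × 48.0 = 5.30×10⁻³ Pa/m

5.30×10⁻³ Pa/m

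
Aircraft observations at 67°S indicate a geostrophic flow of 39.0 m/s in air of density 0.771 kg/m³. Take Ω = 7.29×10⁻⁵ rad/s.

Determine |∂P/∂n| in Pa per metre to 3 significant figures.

Coriolis parameter at 67°S:
f = 2Ω sin φ = 2 × 7.29×10⁻⁵ × sin 67° = 1.34×10⁻⁴ s⁻¹
Geostrophic balance rearranged: |∂P/∂n| = f ρ V_g
|∂P/∂n| = 1.34×10⁻⁴ × 0.771 × 39.0 = 4.04×10⁻³ Pa/m

4.04×10⁻³ Pa/m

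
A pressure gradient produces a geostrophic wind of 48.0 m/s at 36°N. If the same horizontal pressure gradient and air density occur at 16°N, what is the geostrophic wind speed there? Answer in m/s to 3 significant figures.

With the same pressure gradient and density, V_g ∝ 1/f ∝ 1/sin φ.
V₂ = V₁ · sin φ₁ / sin φ₂ = 48.0 × sin 36° / sin 16°
V₂ = 48.0 × 0.5878/0.2756 = 102 m/s

102 m/s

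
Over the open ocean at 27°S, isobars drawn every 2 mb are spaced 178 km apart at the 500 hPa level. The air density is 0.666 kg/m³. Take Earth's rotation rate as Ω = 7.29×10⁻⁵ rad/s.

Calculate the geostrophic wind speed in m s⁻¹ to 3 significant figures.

25.5 m s⁻¹

Coriolis parameter at 27°S:
f = 2Ω sin φ = 2 × 7.29×10⁻⁵ × sin 27° = 6.62×10⁻⁵ s⁻¹
Pressure gradient: |∂P/∂n| = 200 Pa / 178000 m = 1.12×10⁻³ Pa/m
Geostrophic balance (pressure-gradient force = Coriolis force):
V_g = (1/(fρ)) |∂P/∂n| = 1.12×10⁻³ / (6.62×10⁻⁵ × 0.666) = 25.5 m/s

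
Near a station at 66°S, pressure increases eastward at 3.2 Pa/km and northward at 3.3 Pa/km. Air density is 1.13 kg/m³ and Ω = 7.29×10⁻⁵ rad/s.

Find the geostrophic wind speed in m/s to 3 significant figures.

Coriolis parameter at 66°S:
f = 2Ω sin φ = 2 × 7.29×10⁻⁵ × sin 66° = 1.33×10⁻⁴ s⁻¹
In the Southern Hemisphere f is negative: f = −1.33×10⁻⁴ s⁻¹.
Component geostrophic relations (x east, y north):
u_g = −(1/(fρ)) ∂P/∂y,  v_g = (1/(fρ)) ∂P/∂x
u_g = −(3.3×10⁻³)/(−1.33×10⁻⁴ × 1.13) = 21.9 m/s;  v_g = (3.2×10⁻³)/(−1.33×10⁻⁴ × 1.13) = −21.3 m/s
|V_g| = √(u_g² + v_g²) = 30.5 m/s

30.5 m/s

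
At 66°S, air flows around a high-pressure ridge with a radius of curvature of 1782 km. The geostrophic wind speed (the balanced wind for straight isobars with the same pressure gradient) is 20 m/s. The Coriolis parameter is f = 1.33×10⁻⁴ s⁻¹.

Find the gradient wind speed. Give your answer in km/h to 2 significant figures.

79 km/h

Around a high, pressure-gradient force acts outward with centrifugal, so Coriolis balances both:
fV = (1/ρ)|∂P/∂n| + V²/R  →  V² − fR·V + fR·V_g = 0
With fR = 1.33×10⁻⁴ × 1782×10³ m = 237 m/s:
V = [fR − √((fR)² − 4 fR V_g)]/2 = [237 − √(237² − 4×237×20)]/2 = 22.1 m/s
Supergeostrophic (V > V_g = 20 m/s), as expected around a high.
Converting: 22.1 m/s × 3.6 = 79 km/h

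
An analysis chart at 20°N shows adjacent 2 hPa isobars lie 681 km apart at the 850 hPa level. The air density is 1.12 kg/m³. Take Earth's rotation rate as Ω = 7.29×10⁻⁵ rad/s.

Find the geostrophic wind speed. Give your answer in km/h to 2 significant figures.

19 km/h

Coriolis parameter at 20°N:
f = 2Ω sin φ = 2 × 7.29×10⁻⁵ × sin 20° = 4.99×10⁻⁵ s⁻¹
Pressure gradient: |∂P/∂n| = 200 Pa / 681000 m = 2.94×10⁻⁴ Pa/m
Geostrophic balance (pressure-gradient force = Coriolis force):
V_g = (1/(fρ)) |∂P/∂n| = 2.94×10⁻⁴ / (4.99×10⁻⁵ × 1.12) = 5.26 m/s
Converting: 5.26 m/s × 3.6 = 19 km/h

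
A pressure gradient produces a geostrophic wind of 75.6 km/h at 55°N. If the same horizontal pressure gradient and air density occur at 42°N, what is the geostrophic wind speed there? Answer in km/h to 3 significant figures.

With the same pressure gradient and density, V_g ∝ 1/f ∝ 1/sin φ.
V₂ = V₁ · sin φ₁ / sin φ₂ = 75.6 × sin 55° / sin 42°
V₂ = 75.6 × 0.8192/0.6691 = 92.5 km/h

92.5 km/h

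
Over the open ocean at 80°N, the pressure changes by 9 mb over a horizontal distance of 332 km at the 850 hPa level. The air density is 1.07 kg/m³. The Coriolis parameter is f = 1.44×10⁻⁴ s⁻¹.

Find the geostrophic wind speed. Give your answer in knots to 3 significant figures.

34.2 knots

Pressure gradient: |∂P/∂n| = 900 Pa / 332000 m = 2.71×10⁻³ Pa/m
Geostrophic balance (pressure-gradient force = Coriolis force):
V_g = (1/(fρ)) |∂P/∂n| = 2.71×10⁻³ / (1.44×10⁻⁴ × 1.07) = 17.6 m/s
Converting: 17.6 m/s × 1.944 = 34.2 knots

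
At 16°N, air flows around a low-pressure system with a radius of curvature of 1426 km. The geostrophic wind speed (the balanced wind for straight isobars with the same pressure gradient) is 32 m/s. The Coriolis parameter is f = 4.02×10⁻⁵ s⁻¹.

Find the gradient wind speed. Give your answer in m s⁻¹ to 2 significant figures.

Around a low, centrifugal force acts outward with Coriolis, so pressure-gradient force balances both:
(1/ρ)|∂P/∂n| = fV + V²/R  →  V² + fR·V − fR·V_g = 0
With fR = 4.02×10⁻⁵ × 1426×10³ m = 57.3 m/s:
V = [−fR + √((fR)² + 4 fR V_g)]/2 = [−57.3 + √(57.3² + 4×57.3×32)]/2 = 22.9 m/s
Subgeostrophic (V < V_g = 32 m/s), as expected around a low.

23 m s⁻¹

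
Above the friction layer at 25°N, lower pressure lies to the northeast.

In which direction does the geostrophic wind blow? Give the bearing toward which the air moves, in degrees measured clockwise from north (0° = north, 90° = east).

135°

The pressure-gradient force points toward the northeast (bearing 045°).
Geostrophic balance: in the Northern Hemisphere the Coriolis force deflects motion to the right, so the geostrophic wind blows 90° to the right of the pressure-gradient force (low pressure on the left).
Rotating 045° by 90° clockwise gives 135° — the wind blows toward the southeast.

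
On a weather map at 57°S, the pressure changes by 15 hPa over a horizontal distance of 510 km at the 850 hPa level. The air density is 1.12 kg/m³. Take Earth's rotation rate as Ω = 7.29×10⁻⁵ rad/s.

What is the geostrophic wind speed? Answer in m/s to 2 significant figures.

21 m/s

Coriolis parameter at 57°S:
f = 2Ω sin φ = 2 × 7.29×10⁻⁵ × sin 57° = 1.22×10⁻⁴ s⁻¹
Pressure gradient: |∂P/∂n| = 1500 Pa / 510000 m = 2.94×10⁻³ Pa/m
Geostrophic balance (pressure-gradient force = Coriolis force):
V_g = (1/(fρ)) |∂P/∂n| = 2.94×10⁻³ / (1.22×10⁻⁴ × 1.12) = 21.5 m/s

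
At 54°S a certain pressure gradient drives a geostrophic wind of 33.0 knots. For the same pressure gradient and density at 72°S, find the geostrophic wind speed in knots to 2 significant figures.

28 knots

With the same pressure gradient and density, V_g ∝ 1/f ∝ 1/sin φ.
V₂ = V₁ · sin φ₁ / sin φ₂ = 33.0 × sin 54° / sin 72°
V₂ = 33.0 × 0.8090/0.9511 = 28 knots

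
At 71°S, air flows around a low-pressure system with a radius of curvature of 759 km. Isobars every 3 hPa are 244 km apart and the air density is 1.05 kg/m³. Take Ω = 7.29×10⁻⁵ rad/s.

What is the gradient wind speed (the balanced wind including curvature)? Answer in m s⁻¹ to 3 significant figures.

7.90 m s⁻¹

Coriolis parameter at 71°S:
f = 2Ω sin φ = 2 × 7.29×10⁻⁵ × sin 71° = 1.38×10⁻⁴ s⁻¹
Pressure gradient: |∂P/∂n| = 300 Pa / 244000 m = 1.23×10⁻³ Pa/m
Geostrophic speed: V_g = |∂P/∂n|/(fρ) = 1.23×10⁻³/(1.38×10⁻⁴ × 1.05) = 8.49 m/s
Around a low, centrifugal force acts outward with Coriolis, so pressure-gradient force balances both:
(1/ρ)|∂P/∂n| = fV + V²/R  →  V² + fR·V − fR·V_g = 0
With fR = 1.38×10⁻⁴ × 759×10³ m = 105 m/s:
V = [−fR + √((fR)² + 4 fR V_g)]/2 = [−105 + √(105² + 4×105×8.49)]/2 = 7.9 m/s
Subgeostrophic (V < V_g = 8.49 m/s), as expected around a low.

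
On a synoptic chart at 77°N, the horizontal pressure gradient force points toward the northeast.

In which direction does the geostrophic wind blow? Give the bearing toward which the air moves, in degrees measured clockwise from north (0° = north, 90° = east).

135°

The pressure-gradient force points toward the northeast (bearing 045°).
Geostrophic balance: in the Northern Hemisphere the Coriolis force deflects motion to the right, so the geostrophic wind blows 90° to the right of the pressure-gradient force (low pressure on the left).
Rotating 045° by 90° clockwise gives 135° — the wind blows toward the southeast.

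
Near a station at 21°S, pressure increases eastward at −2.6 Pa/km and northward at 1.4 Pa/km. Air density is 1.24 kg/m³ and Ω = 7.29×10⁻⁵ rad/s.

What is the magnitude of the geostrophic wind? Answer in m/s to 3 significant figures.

Coriolis parameter at 21°S:
f = 2Ω sin φ = 2 × 7.29×10⁻⁵ × sin 21° = 5.23×10⁻⁵ s⁻¹
In the Southern Hemisphere f is negative: f = −5.23×10⁻⁵ s⁻¹.
Component geostrophic relations (x east, y north):
u_g = −(1/(fρ)) ∂P/∂y,  v_g = (1/(fρ)) ∂P/∂x
u_g = −(1.4×10⁻³)/(−5.23×10⁻⁵ × 1.24) = 21.6 m/s;  v_g = (−2.6×10⁻³)/(−5.23×10⁻⁵ × 1.24) = 40.1 m/s
|V_g| = √(u_g² + v_g²) = 45.6 m/s

45.6 m/s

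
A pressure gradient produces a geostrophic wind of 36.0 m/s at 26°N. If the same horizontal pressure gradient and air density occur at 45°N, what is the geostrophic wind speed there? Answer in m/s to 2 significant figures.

With the same pressure gradient and density, V_g ∝ 1/f ∝ 1/sin φ.
V₂ = V₁ · sin φ₁ / sin φ₂ = 36.0 × sin 26° / sin 45°
V₂ = 36.0 × 0.4384/0.7071 = 22 m/s

22 m/s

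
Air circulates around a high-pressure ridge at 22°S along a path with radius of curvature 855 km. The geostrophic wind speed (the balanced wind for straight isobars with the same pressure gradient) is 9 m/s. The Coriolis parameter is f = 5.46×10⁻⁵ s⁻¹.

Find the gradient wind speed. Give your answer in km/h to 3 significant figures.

Around a high, pressure-gradient force acts outward with centrifugal, so Coriolis balances both:
fV = (1/ρ)|∂P/∂n| + V²/R  →  V² − fR·V + fR·V_g = 0
With fR = 5.46×10⁻⁵ × 855×10³ m = 46.7 m/s:
V = [fR − √((fR)² − 4 fR V_g)]/2 = [46.7 − √(46.7² − 4×46.7×9)]/2 = 12.2 m/s
Supergeostrophic (V > V_g = 9 m/s), as expected around a high.
Converting: 12.2 m/s × 3.6 = 43.8 km/h

43.8 km/h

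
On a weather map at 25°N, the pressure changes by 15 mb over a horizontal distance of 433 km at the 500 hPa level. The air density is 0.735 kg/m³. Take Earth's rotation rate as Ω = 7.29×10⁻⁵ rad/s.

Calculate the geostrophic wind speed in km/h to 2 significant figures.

Coriolis parameter at 25°N:
f = 2Ω sin φ = 2 × 7.29×10⁻⁵ × sin 25° = 6.16×10⁻⁵ s⁻¹
Pressure gradient: |∂P/∂n| = 1500 Pa / 433000 m = 3.46×10⁻³ Pa/m
Geostrophic balance (pressure-gradient force = Coriolis force):
V_g = (1/(fρ)) |∂P/∂n| = 3.46×10⁻³ / (6.16×10⁻⁵ × 0.735) = 76.5 m/s
Converting: 76.5 m/s × 3.6 = 280 km/h

280 km/h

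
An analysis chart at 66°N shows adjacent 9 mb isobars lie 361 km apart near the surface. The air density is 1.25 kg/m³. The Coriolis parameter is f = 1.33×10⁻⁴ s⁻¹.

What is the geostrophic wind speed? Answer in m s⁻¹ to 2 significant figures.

Pressure gradient: |∂P/∂n| = 900 Pa / 361000 m = 2.49×10⁻³ Pa/m
Geostrophic balance (pressure-gradient force = Coriolis force):
V_g = (1/(fρ)) |∂P/∂n| = 2.49×10⁻³ / (1.33×10⁻⁴ × 1.25) = 15.0 m/s

15 m s⁻¹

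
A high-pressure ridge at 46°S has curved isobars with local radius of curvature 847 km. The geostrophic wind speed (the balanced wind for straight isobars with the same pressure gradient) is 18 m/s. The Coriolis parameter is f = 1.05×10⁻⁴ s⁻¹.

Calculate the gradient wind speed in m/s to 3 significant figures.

Around a high, pressure-gradient force acts outward with centrifugal, so Coriolis balances both:
fV = (1/ρ)|∂P/∂n| + V²/R  →  V² − fR·V + fR·V_g = 0
With fR = 1.05×10⁻⁴ × 847×10³ m = 88.9 m/s:
V = [fR − √((fR)² − 4 fR V_g)]/2 = [88.9 − √(88.9² − 4×88.9×18)]/2 = 25.1 m/s
Supergeostrophic (V > V_g = 18 m/s), as expected around a high.

25.1 m/s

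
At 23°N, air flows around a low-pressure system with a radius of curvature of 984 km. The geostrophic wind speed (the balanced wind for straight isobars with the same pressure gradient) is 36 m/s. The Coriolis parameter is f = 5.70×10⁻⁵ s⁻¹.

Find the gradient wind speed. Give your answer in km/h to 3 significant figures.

89.7 km/h

Around a low, centrifugal force acts outward with Coriolis, so pressure-gradient force balances both:
(1/ρ)|∂P/∂n| = fV + V²/R  →  V² + fR·V − fR·V_g = 0
With fR = 5.70×10⁻⁵ × 984×10³ m = 56.1 m/s:
V = [−fR + √((fR)² + 4 fR V_g)]/2 = [−56.1 + √(56.1² + 4×56.1×36)]/2 = 24.9 m/s
Subgeostrophic (V < V_g = 36 m/s), as expected around a low.
Converting: 24.9 m/s × 3.6 = 89.7 km/h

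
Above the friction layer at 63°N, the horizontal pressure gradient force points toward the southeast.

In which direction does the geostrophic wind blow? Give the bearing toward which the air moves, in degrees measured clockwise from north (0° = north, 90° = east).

The pressure-gradient force points toward the southeast (bearing 135°).
Geostrophic balance: in the Northern Hemisphere the Coriolis force deflects motion to the right, so the geostrophic wind blows 90° to the right of the pressure-gradient force (low pressure on the left).
Rotating 135° by 90° clockwise gives 225° — the wind blows toward the southwest.

225°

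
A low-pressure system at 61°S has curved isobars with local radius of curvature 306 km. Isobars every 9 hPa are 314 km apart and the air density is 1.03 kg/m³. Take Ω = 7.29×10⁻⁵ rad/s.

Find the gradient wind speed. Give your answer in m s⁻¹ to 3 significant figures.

Coriolis parameter at 61°S:
f = 2Ω sin φ = 2 × 7.29×10⁻⁵ × sin 61° = 1.28×10⁻⁴ s⁻¹
Pressure gradient: |∂P/∂n| = 900 Pa / 314000 m = 2.87×10⁻³ Pa/m
Geostrophic speed: V_g = |∂P/∂n|/(fρ) = 2.87×10⁻³/(1.28×10⁻⁴ × 1.03) = 21.8 m/s
Around a low, centrifugal force acts outward with Coriolis, so pressure-gradient force balances both:
(1/ρ)|∂P/∂n| = fV + V²/R  →  V² + fR·V − fR·V_g = 0
With fR = 1.28×10⁻⁴ × 306×10³ m = 39.0 m/s:
V = [−fR + √((fR)² + 4 fR V_g)]/2 = [−39.0 + √(39.0² + 4×39.0×21.8)]/2 = 15.6 m/s
Subgeostrophic (V < V_g = 21.8 m/s), as expected around a low.

15.6 m s⁻¹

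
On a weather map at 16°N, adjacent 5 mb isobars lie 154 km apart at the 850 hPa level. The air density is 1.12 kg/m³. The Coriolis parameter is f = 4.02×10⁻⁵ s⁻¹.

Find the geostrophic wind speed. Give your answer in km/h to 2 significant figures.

Pressure gradient: |∂P/∂n| = 500 Pa / 154000 m = 3.25×10⁻³ Pa/m
Geostrophic balance (pressure-gradient force = Coriolis force):
V_g = (1/(fρ)) |∂P/∂n| = 3.25×10⁻³ / (4.02×10⁻⁵ × 1.12) = 72.1 m/s
Converting: 72.1 m/s × 3.6 = 260 km/h

260 km/h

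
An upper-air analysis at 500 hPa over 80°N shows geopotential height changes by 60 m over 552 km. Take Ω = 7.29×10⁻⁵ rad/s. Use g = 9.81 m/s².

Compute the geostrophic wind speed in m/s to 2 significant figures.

7.4 m/s

Coriolis parameter at 80°N:
f = 2Ω sin φ = 2 × 7.29×10⁻⁵ × sin 80° = 1.44×10⁻⁴ s⁻¹
Height gradient: |∂Z/∂n| = 60 m / 552000 m = 1.09×10⁻⁴
On a pressure surface, geostrophic balance gives V_g = (g/f)|∂Z/∂n|:
V_g = 9.81 × 1.09×10⁻⁴ / 1.44×10⁻⁴ = 7.43 m/s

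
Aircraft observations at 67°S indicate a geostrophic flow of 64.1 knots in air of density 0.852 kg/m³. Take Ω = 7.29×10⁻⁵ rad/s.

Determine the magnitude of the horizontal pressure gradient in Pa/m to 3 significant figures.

3.77×10⁻³ Pa/m

Coriolis parameter at 67°S:
f = 2Ω sin φ = 2 × 7.29×10⁻⁵ × sin 67° = 1.34×10⁻⁴ s⁻¹
Wind speed in SI: 64.1 knots = 33.0 m/s
Geostrophic balance rearranged: |∂P/∂n| = f ρ V_g
|∂P/∂n| = 1.34×10⁻⁴ × 0.852 × 33.0 = 3.77×10⁻³ Pa/m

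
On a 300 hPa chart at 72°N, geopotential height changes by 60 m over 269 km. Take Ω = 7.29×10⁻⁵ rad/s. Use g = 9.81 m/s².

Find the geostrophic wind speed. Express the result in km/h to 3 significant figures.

Coriolis parameter at 72°N:
f = 2Ω sin φ = 2 × 7.29×10⁻⁵ × sin 72° = 1.39×10⁻⁴ s⁻¹
Height gradient: |∂Z/∂n| = 60 m / 269000 m = 2.23×10⁻⁴
On a pressure surface, geostrophic balance gives V_g = (g/f)|∂Z/∂n|:
V_g = 9.81 × 2.23×10⁻⁴ / 1.39×10⁻⁴ = 15.8 m/s
Converting: 15.8 m/s × 3.6 = 56.8 km/h

56.8 km/h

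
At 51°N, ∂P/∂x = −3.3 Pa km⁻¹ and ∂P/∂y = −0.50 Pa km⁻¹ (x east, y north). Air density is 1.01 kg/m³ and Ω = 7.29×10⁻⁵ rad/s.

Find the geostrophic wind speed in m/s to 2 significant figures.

Coriolis parameter at 51°N:
f = 2Ω sin φ = 2 × 7.29×10⁻⁵ × sin 51° = 1.13×10⁻⁴ s⁻¹
Component geostrophic relations (x east, y north):
u_g = −(1/(fρ)) ∂P/∂y,  v_g = (1/(fρ)) ∂P/∂x
u_g = −(−0.50×10⁻³)/(1.13×10⁻⁴ × 1.01) = 4.37 m/s;  v_g = (−3.3×10⁻³)/(1.13×10⁻⁴ × 1.01) = −28.8 m/s
|V_g| = √(u_g² + v_g²) = 29.2 m/s

29 m/s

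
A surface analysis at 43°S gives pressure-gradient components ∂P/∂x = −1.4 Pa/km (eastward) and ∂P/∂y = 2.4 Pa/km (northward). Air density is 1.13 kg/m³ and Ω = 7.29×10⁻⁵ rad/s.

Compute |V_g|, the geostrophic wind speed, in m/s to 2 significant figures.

Coriolis parameter at 43°S:
f = 2Ω sin φ = 2 × 7.29×10⁻⁵ × sin 43° = 9.94×10⁻⁵ s⁻¹
In the Southern Hemisphere f is negative: f = −9.94×10⁻⁵ s⁻¹.
Component geostrophic relations (x east, y north):
u_g = −(1/(fρ)) ∂P/∂y,  v_g = (1/(fρ)) ∂P/∂x
u_g = −(2.4×10⁻³)/(−9.94×10⁻⁵ × 1.13) = 21.4 m/s;  v_g = (−1.4×10⁻³)/(−9.94×10⁻⁵ × 1.13) = 12.5 m/s
|V_g| = √(u_g² + v_g²) = 24.7 m/s

25 m/s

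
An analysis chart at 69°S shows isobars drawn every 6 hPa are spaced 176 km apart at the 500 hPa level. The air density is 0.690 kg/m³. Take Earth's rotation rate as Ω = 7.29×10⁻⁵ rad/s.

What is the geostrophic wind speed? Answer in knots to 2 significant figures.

Coriolis parameter at 69°S:
f = 2Ω sin φ = 2 × 7.29×10⁻⁵ × sin 69° = 1.36×10⁻⁴ s⁻¹
Pressure gradient: |∂P/∂n| = 600 Pa / 176000 m = 3.41×10⁻³ Pa/m
Geostrophic balance (pressure-gradient force = Coriolis force):
V_g = (1/(fρ)) |∂P/∂n| = 3.41×10⁻³ / (1.36×10⁻⁴ × 0.690) = 36.3 m/s
Converting: 36.3 m/s × 1.944 = 71 knots

71 knots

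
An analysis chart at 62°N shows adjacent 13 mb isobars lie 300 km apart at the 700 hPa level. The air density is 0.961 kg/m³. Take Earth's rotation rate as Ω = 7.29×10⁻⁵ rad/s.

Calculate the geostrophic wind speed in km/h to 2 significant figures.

Coriolis parameter at 62°N:
f = 2Ω sin φ = 2 × 7.29×10⁻⁵ × sin 62° = 1.29×10⁻⁴ s⁻¹
Pressure gradient: |∂P/∂n| = 1300 Pa / 300000 m = 4.33×10⁻³ Pa/m
Geostrophic balance (pressure-gradient force = Coriolis force):
V_g = (1/(fρ)) |∂P/∂n| = 4.33×10⁻³ / (1.29×10⁻⁴ × 0.961) = 35.0 m/s
Converting: 35.0 m/s × 3.6 = 130 km/h

130 km/h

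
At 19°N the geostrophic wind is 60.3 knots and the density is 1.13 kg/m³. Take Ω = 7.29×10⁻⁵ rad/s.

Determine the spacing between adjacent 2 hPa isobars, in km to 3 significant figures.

120 km

Coriolis parameter at 19°N:
f = 2Ω sin φ = 2 × 7.29×10⁻⁵ × sin 19° = 4.75×10⁻⁵ s⁻¹
Wind speed in SI: 60.3 knots = 31.0 m/s
Geostrophic balance rearranged: |∂P/∂n| = f ρ V_g
|∂P/∂n| = 4.75×10⁻⁵ × 1.13 × 31.0 = 1.66×10⁻³ Pa/m
Isobar spacing: Δn = ΔP/|∂P/∂n| = 200 Pa / 1.66×10⁻³ Pa/m = 120198 m ≈ 120 km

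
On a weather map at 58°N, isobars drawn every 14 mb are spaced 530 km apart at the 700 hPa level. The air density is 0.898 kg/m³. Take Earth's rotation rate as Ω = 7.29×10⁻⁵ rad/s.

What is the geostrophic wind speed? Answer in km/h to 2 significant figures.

86 km/h

Coriolis parameter at 58°N:
f = 2Ω sin φ = 2 × 7.29×10⁻⁵ × sin 58° = 1.24×10⁻⁴ s⁻¹
Pressure gradient: |∂P/∂n| = 1400 Pa / 530000 m = 2.64×10⁻³ Pa/m
Geostrophic balance (pressure-gradient force = Coriolis force):
V_g = (1/(fρ)) |∂P/∂n| = 2.64×10⁻³ / (1.24×10⁻⁴ × 0.898) = 23.8 m/s
Converting: 23.8 m/s × 3.6 = 86 km/h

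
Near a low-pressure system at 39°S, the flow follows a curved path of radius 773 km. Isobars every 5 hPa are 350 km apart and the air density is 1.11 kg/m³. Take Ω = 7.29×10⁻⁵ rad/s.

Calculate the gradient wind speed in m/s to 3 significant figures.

12.0 m/s

Coriolis parameter at 39°S:
f = 2Ω sin φ = 2 × 7.29×10⁻⁵ × sin 39° = 9.18×10⁻⁵ s⁻¹
Pressure gradient: |∂P/∂n| = 500 Pa / 350000 m = 1.43×10⁻³ Pa/m
Geostrophic speed: V_g = |∂P/∂n|/(fρ) = 1.43×10⁻³/(9.18×10⁻⁵ × 1.11) = 14.0 m/s
Around a low, centrifugal force acts outward with Coriolis, so pressure-gradient force balances both:
(1/ρ)|∂P/∂n| = fV + V²/R  →  V² + fR·V − fR·V_g = 0
With fR = 9.18×10⁻⁵ × 773×10³ m = 70.9 m/s:
V = [−fR + √((fR)² + 4 fR V_g)]/2 = [−70.9 + √(70.9² + 4×70.9×14)]/2 = 12 m/s
Subgeostrophic (V < V_g = 14 m/s), as expected around a low.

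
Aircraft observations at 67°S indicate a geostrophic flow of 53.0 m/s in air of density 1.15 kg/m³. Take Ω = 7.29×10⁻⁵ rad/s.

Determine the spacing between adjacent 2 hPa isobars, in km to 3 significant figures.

24.4 km

Coriolis parameter at 67°S:
f = 2Ω sin φ = 2 × 7.29×10⁻⁵ × sin 67° = 1.34×10⁻⁴ s⁻¹
Geostrophic balance rearranged: |∂P/∂n| = f ρ V_g
|∂P/∂n| = 1.34×10⁻⁴ × 1.15 × 53.0 = 8.18×10⁻³ Pa/m
Isobar spacing: Δn = ΔP/|∂P/∂n| = 200 Pa / 8.18×10⁻³ Pa/m = 24450 m ≈ 24.4 km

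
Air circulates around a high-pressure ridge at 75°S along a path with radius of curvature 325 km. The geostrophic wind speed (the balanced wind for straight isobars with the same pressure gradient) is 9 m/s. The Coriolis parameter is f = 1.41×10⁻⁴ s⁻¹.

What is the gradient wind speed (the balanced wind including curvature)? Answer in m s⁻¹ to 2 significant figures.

12 m s⁻¹

Around a high, pressure-gradient force acts outward with centrifugal, so Coriolis balances both:
fV = (1/ρ)|∂P/∂n| + V²/R  →  V² − fR·V + fR·V_g = 0
With fR = 1.41×10⁻⁴ × 325×10³ m = 45.8 m/s:
V = [fR − √((fR)² − 4 fR V_g)]/2 = [45.8 − √(45.8² − 4×45.8×9)]/2 = 12.3 m/s
Supergeostrophic (V > V_g = 9 m/s), as expected around a high.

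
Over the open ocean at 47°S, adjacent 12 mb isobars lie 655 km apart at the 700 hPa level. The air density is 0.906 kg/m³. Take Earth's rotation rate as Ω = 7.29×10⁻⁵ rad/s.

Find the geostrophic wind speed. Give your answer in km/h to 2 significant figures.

68 km/h

Coriolis parameter at 47°S:
f = 2Ω sin φ = 2 × 7.29×10⁻⁵ × sin 47° = 1.07×10⁻⁴ s⁻¹
Pressure gradient: |∂P/∂n| = 1200 Pa / 655000 m = 1.83×10⁻³ Pa/m
Geostrophic balance (pressure-gradient force = Coriolis force):
V_g = (1/(fρ)) |∂P/∂n| = 1.83×10⁻³ / (1.07×10⁻⁴ × 0.906) = 19.0 m/s
Converting: 19.0 m/s × 3.6 = 68 km/h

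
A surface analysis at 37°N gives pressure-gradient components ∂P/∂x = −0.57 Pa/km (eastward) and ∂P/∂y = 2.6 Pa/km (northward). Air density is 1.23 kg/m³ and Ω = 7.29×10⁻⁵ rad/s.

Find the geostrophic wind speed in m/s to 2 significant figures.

25 m/s

Coriolis parameter at 37°N:
f = 2Ω sin φ = 2 × 7.29×10⁻⁵ × sin 37° = 8.77×10⁻⁵ s⁻¹
Component geostrophic relations (x east, y north):
u_g = −(1/(fρ)) ∂P/∂y,  v_g = (1/(fρ)) ∂P/∂x
u_g = −(2.6×10⁻³)/(8.77×10⁻⁵ × 1.23) = −24.1 m/s;  v_g = (−0.57×10⁻³)/(8.77×10⁻⁵ × 1.23) = −5.28 m/s
|V_g| = √(u_g² + v_g²) = 24.7 m/s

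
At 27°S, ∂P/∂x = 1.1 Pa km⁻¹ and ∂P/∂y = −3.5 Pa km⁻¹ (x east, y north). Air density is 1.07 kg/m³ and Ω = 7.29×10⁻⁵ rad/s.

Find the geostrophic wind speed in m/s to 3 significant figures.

Coriolis parameter at 27°S:
f = 2Ω sin φ = 2 × 7.29×10⁻⁵ × sin 27° = 6.62×10⁻⁵ s⁻¹
In the Southern Hemisphere f is negative: f = −6.62×10⁻⁵ s⁻¹.
Component geostrophic relations (x east, y north):
u_g = −(1/(fρ)) ∂P/∂y,  v_g = (1/(fρ)) ∂P/∂x
u_g = −(−3.5×10⁻³)/(−6.62×10⁻⁵ × 1.07) = −49.4 m/s;  v_g = (1.1×10⁻³)/(−6.62×10⁻⁵ × 1.07) = −15.5 m/s
|V_g| = √(u_g² + v_g²) = 51.8 m/s

51.8 m/s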